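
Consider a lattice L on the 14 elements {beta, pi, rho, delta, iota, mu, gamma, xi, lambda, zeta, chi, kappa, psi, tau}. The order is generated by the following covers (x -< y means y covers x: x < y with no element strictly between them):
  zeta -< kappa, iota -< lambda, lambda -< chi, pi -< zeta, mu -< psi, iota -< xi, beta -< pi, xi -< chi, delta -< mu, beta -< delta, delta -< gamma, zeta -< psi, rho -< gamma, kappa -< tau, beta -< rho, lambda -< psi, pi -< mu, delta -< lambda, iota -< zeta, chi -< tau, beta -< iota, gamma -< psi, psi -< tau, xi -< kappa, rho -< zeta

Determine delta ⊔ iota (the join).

Common upper bounds of {delta, iota}: chi, lambda, psi, tau.
The least among these is lambda.

lambda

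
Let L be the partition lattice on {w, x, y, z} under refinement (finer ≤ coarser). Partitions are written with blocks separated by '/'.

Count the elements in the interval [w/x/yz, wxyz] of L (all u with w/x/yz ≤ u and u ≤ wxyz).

5

The interval [w/x/yz, wxyz] = {w/x/yz, w/xyz, wx/yz, wxyz, wyz/x}, which has 5 elements.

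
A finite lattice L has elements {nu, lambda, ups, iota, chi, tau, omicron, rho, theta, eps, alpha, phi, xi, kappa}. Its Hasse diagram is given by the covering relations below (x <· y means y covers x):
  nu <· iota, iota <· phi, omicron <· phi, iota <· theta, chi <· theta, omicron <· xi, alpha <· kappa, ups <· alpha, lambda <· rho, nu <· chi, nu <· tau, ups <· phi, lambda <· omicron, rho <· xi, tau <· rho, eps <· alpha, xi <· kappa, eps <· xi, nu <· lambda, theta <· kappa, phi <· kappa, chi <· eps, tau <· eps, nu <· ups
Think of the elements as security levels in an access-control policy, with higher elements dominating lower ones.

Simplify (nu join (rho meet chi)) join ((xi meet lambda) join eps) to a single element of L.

rho ∧ chi = nu
nu ∨ nu = nu
xi ∧ lambda = lambda
lambda ∨ eps = xi
nu ∨ xi = xi

xi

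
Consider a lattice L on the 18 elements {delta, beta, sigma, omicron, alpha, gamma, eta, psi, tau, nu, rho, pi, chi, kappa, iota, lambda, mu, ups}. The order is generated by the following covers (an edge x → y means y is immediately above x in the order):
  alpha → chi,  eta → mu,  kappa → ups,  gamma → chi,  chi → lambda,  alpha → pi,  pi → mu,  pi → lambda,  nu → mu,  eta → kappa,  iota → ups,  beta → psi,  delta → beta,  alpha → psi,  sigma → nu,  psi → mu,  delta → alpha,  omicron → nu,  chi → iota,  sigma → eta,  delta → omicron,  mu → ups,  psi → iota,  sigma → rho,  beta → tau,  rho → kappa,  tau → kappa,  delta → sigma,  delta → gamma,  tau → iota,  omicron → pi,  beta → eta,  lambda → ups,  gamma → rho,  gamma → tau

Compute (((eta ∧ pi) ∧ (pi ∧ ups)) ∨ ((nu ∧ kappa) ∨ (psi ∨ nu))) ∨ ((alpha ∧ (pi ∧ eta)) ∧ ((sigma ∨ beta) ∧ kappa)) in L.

mu

eta ∧ pi = delta
pi ∧ ups = pi
delta ∧ pi = delta
nu ∧ kappa = sigma
psi ∨ nu = mu
sigma ∨ mu = mu
delta ∨ mu = mu
pi ∧ eta = delta
alpha ∧ delta = delta
sigma ∨ beta = eta
eta ∧ kappa = eta
delta ∧ eta = delta
mu ∨ delta = mu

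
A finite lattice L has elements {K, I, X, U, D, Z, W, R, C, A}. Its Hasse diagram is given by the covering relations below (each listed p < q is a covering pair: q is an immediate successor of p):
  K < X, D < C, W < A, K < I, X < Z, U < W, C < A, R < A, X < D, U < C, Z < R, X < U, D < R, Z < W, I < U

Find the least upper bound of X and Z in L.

Common upper bounds of {X, Z}: A, R, W, Z.
The least among these is Z.

Z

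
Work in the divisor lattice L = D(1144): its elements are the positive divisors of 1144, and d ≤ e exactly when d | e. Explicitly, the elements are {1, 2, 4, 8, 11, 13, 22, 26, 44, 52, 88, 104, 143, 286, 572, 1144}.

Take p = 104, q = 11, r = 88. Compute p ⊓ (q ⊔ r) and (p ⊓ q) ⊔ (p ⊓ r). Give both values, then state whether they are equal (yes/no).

8; 8; yes

q ⊔ r = 88, so p ⊓ (q ⊔ r) = 104 ⊓ 88 = 8.
p ⊓ q = 1 and p ⊓ r = 8, so (p ⊓ q) ⊔ (p ⊓ r) = 1 ⊔ 8 = 8.
Equal: yes.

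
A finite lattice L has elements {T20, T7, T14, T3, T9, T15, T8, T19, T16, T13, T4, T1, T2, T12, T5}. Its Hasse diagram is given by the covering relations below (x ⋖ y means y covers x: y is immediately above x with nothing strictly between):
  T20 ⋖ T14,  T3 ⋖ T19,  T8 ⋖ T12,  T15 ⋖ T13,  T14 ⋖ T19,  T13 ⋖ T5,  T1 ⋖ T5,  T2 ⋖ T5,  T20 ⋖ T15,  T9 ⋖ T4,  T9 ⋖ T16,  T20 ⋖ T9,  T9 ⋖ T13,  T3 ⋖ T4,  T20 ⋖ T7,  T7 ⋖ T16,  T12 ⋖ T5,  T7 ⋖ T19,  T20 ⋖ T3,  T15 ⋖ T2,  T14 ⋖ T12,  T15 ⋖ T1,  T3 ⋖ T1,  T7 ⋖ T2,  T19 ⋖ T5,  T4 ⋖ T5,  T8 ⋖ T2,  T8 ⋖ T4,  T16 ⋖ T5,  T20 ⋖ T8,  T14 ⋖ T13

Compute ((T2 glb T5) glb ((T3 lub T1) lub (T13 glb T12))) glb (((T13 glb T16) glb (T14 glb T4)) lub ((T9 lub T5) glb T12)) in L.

T2 ∧ T5 = T2
T3 ∨ T1 = T1
T13 ∧ T12 = T14
T1 ∨ T14 = T5
T2 ∧ T5 = T2
T13 ∧ T16 = T9
T14 ∧ T4 = T20
T9 ∧ T20 = T20
T9 ∨ T5 = T5
T5 ∧ T12 = T12
T20 ∨ T12 = T12
T2 ∧ T12 = T8

T8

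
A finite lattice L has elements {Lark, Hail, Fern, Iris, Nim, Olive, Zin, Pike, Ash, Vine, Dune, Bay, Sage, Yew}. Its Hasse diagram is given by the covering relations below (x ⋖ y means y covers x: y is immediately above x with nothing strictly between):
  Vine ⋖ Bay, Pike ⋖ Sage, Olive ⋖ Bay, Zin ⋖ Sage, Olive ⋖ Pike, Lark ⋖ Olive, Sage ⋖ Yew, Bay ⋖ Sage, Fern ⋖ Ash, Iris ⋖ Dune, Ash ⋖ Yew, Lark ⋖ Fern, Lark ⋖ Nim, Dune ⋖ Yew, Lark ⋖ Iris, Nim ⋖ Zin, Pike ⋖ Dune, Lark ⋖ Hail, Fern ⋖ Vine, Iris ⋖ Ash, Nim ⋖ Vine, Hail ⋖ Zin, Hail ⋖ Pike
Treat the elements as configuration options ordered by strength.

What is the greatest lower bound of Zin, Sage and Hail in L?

Common lower bounds of {Zin, Sage, Hail}: Hail, Lark.
The greatest among these is Hail.

Hail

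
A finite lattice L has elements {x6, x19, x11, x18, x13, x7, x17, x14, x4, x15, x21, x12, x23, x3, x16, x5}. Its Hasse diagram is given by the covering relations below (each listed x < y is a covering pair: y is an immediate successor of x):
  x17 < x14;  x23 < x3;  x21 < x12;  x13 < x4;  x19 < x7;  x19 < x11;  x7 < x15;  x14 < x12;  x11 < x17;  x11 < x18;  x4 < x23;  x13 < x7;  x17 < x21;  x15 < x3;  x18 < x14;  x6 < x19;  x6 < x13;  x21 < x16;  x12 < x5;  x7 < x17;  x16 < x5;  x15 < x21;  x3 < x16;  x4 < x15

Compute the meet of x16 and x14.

Common lower bounds of {x16, x14}: x11, x13, x17, x19, x6, x7.
The greatest among these is x17.

x17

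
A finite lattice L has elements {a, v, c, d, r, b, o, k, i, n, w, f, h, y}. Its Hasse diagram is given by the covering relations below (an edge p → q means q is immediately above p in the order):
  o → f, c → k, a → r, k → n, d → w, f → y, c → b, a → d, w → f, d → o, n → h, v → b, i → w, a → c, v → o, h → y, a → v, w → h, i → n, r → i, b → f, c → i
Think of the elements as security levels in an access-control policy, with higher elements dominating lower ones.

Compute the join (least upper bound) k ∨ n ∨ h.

Common upper bounds of {k, n, h}: h, y.
The least among these is h.

h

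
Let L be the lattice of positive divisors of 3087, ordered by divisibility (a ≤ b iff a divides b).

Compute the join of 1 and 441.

441

In the divisibility order, the join is the least common multiple: lcm(1, 441) = 441.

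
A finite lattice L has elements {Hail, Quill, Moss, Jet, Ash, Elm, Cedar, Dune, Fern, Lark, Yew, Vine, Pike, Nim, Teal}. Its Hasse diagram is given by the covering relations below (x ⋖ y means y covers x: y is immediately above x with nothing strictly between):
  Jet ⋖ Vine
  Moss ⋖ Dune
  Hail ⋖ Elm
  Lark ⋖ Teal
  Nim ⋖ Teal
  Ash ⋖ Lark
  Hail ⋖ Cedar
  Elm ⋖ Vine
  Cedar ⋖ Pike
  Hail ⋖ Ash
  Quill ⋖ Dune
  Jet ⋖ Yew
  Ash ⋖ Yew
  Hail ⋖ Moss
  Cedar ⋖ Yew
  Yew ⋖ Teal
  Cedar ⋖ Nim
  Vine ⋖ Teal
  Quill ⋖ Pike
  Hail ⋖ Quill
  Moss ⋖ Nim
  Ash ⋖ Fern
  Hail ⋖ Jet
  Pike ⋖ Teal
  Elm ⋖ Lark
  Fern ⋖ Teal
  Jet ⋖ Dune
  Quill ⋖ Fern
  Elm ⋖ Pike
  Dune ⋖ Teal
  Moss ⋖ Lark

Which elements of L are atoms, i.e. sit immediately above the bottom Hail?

Ash, Cedar, Elm, Jet, Moss, Quill

The atoms are exactly the elements that cover Hail: Ash, Cedar, Elm, Jet, Moss, Quill.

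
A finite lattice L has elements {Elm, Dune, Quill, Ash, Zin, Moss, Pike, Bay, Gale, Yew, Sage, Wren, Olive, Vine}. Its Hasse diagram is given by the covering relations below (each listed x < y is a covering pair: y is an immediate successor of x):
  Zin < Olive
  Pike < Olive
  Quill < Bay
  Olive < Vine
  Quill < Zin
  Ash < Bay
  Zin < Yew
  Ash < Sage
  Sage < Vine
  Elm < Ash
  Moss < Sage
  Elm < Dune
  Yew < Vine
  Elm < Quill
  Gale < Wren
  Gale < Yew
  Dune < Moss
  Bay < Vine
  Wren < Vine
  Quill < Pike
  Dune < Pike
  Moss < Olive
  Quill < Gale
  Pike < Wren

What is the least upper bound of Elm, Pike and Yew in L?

Vine

Common upper bounds of {Elm, Pike, Yew}: Vine.
The least among these is Vine.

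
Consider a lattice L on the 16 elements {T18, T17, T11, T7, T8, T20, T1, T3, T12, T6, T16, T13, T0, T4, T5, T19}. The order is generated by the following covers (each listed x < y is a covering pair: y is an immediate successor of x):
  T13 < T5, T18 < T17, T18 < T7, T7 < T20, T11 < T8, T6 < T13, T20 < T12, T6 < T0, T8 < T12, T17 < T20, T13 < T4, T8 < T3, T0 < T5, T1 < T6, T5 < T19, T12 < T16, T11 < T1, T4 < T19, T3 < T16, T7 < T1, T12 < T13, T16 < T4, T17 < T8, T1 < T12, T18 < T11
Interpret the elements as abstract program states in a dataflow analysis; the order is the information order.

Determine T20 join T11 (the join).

T12

Common upper bounds of {T20, T11}: T12, T13, T16, T19, T4, T5.
The least among these is T12.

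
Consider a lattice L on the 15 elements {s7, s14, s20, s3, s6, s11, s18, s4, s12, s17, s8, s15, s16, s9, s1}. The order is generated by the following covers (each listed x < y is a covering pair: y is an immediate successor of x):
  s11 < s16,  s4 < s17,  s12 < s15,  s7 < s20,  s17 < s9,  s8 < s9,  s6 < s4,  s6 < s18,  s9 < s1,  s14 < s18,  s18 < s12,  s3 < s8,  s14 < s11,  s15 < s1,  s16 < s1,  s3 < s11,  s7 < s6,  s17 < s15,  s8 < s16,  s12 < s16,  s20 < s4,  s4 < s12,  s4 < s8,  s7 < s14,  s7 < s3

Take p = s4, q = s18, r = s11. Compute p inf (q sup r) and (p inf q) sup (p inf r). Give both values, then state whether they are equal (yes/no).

s4; s6; no

q sup r = s16, so p inf (q sup r) = s4 inf s16 = s4.
p inf q = s6 and p inf r = s7, so (p inf q) sup (p inf r) = s6 sup s7 = s6.
Equal: no.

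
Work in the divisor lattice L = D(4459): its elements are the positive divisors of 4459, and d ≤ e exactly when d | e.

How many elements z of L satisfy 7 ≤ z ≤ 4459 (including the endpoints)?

6

The interval [7, 4459] = {343, 4459, 49, 637, 7, 91}, which has 6 elements.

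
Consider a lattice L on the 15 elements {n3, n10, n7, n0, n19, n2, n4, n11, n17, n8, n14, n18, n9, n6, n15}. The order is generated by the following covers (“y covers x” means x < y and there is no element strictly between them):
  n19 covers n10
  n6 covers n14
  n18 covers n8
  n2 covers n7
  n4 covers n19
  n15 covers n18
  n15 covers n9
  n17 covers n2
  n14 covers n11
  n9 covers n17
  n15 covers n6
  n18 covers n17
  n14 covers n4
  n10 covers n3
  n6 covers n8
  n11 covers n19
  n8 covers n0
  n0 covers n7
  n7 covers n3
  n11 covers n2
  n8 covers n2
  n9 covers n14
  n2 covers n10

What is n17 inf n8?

n2

Common lower bounds of {n17, n8}: n10, n2, n3, n7.
The greatest among these is n2.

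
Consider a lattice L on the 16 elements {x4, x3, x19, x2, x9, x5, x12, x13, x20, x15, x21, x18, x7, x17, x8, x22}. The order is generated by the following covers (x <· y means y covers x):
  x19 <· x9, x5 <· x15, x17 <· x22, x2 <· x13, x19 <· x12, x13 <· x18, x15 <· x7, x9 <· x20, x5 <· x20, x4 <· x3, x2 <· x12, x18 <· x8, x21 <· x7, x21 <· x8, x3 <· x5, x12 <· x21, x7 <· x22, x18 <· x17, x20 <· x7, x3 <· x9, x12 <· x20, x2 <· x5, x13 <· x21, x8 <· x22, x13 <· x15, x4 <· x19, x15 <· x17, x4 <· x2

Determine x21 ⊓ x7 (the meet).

x21

Common lower bounds of {x21, x7}: x12, x13, x19, x2, x21, x4.
The greatest among these is x21.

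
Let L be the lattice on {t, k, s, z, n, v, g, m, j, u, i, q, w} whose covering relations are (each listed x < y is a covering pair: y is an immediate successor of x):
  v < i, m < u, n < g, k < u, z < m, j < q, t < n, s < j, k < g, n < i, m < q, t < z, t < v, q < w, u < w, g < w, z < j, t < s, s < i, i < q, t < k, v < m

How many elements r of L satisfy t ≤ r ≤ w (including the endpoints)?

The interval [t, w] = {g, i, j, k, m, n, q, s, t, u, v, w, z}, which has 13 elements.

13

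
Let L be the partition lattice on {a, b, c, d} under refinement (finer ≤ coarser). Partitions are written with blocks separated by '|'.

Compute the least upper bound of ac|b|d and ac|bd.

The join of ac|b|d and ac|bd merges any blocks that overlap across the partitions, giving ac|bd.

ac|bd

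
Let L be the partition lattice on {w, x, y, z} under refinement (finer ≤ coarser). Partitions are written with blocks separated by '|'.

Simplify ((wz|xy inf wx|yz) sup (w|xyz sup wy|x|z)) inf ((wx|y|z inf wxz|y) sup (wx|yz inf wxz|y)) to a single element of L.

wz|xy ∧ wx|yz = w|x|y|z
w|xyz ∨ wy|x|z = wxyz
w|x|y|z ∨ wxyz = wxyz
wx|y|z ∧ wxz|y = wx|y|z
wx|yz ∧ wxz|y = wx|y|z
wx|y|z ∨ wx|y|z = wx|y|z
wxyz ∧ wx|y|z = wx|y|z

wx|y|z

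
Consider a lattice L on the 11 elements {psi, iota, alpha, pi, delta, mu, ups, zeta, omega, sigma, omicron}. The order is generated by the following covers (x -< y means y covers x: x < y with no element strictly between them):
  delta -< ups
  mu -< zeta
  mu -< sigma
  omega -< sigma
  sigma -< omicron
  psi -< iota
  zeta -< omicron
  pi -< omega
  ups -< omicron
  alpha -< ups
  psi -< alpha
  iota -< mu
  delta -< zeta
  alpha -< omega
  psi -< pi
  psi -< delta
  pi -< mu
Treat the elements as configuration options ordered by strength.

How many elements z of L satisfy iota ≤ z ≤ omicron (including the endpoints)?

The interval [iota, omicron] = {iota, mu, omicron, sigma, zeta}, which has 5 elements.

5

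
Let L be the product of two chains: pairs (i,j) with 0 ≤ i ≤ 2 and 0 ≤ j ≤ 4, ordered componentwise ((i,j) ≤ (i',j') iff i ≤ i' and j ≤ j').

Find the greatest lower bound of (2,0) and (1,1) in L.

(1,0)

Common lower bounds of {(2,0), (1,1)}: (0,0), (1,0).
The greatest among these is (1,0).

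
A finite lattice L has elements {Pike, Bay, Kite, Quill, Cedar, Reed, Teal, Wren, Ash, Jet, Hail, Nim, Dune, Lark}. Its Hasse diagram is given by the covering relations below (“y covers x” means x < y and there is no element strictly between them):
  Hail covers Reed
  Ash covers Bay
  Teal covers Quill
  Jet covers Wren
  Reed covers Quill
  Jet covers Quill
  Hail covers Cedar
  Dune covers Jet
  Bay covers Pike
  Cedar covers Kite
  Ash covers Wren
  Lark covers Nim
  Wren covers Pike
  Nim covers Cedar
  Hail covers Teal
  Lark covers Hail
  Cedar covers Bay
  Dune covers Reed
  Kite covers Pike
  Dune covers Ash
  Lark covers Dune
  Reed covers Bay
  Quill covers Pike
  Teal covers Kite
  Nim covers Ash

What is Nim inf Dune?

Ash

Common lower bounds of {Nim, Dune}: Ash, Bay, Pike, Wren.
The greatest among these is Ash.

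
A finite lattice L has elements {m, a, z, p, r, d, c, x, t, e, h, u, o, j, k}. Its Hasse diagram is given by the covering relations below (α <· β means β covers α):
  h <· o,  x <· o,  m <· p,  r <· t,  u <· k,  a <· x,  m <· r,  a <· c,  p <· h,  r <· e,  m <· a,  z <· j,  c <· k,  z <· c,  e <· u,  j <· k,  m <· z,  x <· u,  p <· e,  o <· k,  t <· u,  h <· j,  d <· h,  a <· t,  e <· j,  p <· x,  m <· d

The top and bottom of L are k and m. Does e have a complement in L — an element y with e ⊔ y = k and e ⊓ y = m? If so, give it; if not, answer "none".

Need y with e ∨ y = k and e ∧ y = m.
Checking each element gives: c.

c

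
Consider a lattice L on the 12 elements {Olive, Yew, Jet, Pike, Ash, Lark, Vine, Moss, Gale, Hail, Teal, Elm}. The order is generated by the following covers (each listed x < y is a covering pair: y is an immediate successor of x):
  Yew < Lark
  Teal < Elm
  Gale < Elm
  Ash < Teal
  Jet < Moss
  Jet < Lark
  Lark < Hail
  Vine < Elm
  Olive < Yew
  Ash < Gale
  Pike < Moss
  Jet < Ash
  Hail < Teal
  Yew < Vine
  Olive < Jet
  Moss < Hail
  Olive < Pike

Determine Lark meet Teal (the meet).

Lark

Common lower bounds of {Lark, Teal}: Jet, Lark, Olive, Yew.
The greatest among these is Lark.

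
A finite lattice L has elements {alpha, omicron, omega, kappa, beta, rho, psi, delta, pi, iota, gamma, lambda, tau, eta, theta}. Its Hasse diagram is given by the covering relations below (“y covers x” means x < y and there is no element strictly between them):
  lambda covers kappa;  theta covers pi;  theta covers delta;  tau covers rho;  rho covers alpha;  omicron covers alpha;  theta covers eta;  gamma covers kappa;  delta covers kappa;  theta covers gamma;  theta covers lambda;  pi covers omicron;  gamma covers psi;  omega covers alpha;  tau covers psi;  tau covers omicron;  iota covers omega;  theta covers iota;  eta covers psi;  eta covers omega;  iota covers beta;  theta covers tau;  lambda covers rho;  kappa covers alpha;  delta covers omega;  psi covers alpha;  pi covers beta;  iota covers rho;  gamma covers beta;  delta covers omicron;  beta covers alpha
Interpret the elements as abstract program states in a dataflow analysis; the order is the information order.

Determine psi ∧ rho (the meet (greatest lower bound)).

Common lower bounds of {psi, rho}: alpha.
The greatest among these is alpha.

alpha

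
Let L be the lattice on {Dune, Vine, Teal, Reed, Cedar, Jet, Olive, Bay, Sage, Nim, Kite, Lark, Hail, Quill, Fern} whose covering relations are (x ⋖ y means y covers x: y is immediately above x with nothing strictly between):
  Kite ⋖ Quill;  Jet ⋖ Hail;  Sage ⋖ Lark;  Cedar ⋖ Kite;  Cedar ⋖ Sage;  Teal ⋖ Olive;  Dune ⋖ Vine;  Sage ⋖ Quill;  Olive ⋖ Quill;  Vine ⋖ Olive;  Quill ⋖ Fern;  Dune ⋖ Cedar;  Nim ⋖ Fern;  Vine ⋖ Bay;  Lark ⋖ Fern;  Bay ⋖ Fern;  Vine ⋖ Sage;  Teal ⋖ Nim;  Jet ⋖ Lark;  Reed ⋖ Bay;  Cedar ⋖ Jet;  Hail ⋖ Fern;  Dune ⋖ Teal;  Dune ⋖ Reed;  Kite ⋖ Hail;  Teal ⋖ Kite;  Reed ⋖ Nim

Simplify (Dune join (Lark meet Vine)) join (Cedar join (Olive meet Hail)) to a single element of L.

Lark ∧ Vine = Vine
Dune ∨ Vine = Vine
Olive ∧ Hail = Teal
Cedar ∨ Teal = Kite
Vine ∨ Kite = Quill

Quill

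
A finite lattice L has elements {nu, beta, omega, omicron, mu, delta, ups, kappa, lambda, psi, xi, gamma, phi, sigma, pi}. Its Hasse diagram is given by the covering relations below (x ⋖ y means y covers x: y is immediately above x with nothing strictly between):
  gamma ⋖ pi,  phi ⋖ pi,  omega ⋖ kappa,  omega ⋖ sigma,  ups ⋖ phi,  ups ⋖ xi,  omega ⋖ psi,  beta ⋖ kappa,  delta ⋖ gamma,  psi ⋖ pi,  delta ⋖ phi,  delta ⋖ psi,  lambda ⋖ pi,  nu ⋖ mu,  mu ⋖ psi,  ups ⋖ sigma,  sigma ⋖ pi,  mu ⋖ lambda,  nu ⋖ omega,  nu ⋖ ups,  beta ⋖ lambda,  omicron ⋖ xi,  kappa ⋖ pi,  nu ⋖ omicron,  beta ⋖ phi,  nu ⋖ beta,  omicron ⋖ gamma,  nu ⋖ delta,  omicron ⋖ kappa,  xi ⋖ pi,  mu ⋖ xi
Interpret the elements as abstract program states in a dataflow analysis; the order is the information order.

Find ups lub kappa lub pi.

Common upper bounds of {ups, kappa, pi}: pi.
The least among these is pi.

pi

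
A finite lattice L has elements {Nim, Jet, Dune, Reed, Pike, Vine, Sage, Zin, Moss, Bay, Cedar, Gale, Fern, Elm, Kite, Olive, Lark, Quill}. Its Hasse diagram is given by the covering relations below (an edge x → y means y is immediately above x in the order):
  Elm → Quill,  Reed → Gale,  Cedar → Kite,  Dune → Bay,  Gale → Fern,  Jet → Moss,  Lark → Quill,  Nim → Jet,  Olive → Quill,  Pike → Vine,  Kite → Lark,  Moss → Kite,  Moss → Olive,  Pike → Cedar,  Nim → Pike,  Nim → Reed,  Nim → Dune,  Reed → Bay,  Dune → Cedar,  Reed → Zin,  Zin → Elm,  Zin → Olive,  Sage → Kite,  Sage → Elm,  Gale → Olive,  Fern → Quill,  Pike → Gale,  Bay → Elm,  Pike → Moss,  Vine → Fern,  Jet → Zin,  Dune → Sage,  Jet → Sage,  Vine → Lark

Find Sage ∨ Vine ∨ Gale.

Common upper bounds of {Sage, Vine, Gale}: Quill.
The least among these is Quill.

Quill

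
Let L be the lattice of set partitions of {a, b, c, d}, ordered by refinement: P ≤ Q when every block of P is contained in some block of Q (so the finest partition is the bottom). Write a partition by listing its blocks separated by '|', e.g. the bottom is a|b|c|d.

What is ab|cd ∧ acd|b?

a|b|cd

The meet (common refinement) of ab|cd and acd|b intersects blocks pairwise, giving a|b|cd.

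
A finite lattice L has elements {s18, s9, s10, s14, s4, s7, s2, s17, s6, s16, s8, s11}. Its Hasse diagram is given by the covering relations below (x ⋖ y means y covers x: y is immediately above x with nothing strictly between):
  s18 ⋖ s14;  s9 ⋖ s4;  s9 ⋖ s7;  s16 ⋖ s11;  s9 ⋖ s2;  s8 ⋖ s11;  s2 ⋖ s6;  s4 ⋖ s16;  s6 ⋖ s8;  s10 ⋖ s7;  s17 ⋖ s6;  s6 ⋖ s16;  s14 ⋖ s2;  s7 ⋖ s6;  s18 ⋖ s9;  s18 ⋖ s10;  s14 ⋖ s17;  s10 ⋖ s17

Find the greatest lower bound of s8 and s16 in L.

s6

Common lower bounds of {s8, s16}: s10, s14, s17, s18, s2, s6, s7, s9.
The greatest among these is s6.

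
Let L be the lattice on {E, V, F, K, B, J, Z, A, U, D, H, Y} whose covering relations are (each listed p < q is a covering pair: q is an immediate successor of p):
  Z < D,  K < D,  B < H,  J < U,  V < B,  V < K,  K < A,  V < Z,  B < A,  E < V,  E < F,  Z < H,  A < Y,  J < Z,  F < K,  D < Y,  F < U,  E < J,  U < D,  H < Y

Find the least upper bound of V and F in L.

Common upper bounds of {V, F}: A, D, K, Y.
The least among these is K.

K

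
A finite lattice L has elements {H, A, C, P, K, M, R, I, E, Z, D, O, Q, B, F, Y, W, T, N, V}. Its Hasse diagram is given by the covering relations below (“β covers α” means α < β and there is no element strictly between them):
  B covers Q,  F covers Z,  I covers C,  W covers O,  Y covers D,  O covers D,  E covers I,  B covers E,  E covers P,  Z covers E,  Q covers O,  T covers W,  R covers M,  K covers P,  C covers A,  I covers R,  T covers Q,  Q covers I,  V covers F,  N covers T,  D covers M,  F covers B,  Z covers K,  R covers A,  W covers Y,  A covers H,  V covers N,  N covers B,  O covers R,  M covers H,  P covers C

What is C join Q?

Common upper bounds of {C, Q}: B, F, N, Q, T, V.
The least among these is Q.

Q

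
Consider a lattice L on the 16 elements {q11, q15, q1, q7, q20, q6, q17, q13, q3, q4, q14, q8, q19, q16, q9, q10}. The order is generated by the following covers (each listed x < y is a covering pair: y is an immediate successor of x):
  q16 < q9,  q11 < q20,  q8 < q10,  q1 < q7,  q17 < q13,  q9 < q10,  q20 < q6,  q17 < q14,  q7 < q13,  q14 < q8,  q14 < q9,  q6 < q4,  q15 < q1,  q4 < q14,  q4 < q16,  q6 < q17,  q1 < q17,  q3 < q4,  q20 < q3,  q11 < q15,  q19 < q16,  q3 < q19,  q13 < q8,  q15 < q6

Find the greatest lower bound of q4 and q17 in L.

Common lower bounds of {q4, q17}: q11, q15, q20, q6.
The greatest among these is q6.

q6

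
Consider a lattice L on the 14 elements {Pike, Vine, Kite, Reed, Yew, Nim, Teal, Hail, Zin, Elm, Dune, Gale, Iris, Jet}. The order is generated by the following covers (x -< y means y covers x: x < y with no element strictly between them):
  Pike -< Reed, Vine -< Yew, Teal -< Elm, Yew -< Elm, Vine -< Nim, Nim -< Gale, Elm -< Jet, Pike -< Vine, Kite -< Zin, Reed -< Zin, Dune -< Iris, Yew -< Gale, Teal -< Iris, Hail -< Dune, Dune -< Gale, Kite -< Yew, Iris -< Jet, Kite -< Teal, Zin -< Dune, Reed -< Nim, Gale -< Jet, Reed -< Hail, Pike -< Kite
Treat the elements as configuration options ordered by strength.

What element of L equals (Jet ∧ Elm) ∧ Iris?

Teal

Jet ∧ Elm = Elm
Elm ∧ Iris = Teal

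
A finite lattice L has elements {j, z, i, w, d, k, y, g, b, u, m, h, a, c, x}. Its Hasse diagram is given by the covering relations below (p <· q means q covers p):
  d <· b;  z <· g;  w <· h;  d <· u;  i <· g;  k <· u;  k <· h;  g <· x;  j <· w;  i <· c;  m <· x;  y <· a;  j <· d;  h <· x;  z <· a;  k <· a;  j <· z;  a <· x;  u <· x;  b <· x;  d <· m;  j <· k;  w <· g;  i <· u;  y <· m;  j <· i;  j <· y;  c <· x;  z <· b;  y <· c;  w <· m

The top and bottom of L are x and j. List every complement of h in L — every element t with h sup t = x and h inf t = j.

Need t with h ∨ t = x and h ∧ t = j.
Checking each element gives: b, c, d, i, y, z.

b, c, d, i, y, z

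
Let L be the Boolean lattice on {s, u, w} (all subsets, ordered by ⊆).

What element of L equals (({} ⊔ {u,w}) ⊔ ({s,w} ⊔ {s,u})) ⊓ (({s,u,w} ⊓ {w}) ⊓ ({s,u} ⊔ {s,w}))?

{w}

{} ∨ {u,w} = {u,w}
{s,w} ∨ {s,u} = {s,u,w}
{u,w} ∨ {s,u,w} = {s,u,w}
{s,u,w} ∧ {w} = {w}
{s,u} ∨ {s,w} = {s,u,w}
{w} ∧ {s,u,w} = {w}
{s,u,w} ∧ {w} = {w}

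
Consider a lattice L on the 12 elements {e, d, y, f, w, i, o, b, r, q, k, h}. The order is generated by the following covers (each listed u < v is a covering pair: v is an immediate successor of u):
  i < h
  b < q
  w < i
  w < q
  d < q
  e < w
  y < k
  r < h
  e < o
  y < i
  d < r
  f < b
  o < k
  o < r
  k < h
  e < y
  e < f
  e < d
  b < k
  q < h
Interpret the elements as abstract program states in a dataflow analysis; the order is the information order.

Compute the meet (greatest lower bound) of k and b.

Common lower bounds of {k, b}: b, e, f.
The greatest among these is b.

b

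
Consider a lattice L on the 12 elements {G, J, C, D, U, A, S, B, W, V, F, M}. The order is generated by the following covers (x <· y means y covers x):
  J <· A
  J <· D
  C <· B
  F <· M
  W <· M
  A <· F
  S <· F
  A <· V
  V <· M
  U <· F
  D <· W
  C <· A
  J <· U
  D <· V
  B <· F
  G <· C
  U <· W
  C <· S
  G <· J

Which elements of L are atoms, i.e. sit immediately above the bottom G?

C, J

The atoms are exactly the elements that cover G: C, J.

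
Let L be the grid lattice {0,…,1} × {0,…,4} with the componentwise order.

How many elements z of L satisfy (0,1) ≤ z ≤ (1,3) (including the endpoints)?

6

The interval [(0,1), (1,3)] = {(0,1), (0,2), (0,3), (1,1), (1,2), (1,3)}, which has 6 elements.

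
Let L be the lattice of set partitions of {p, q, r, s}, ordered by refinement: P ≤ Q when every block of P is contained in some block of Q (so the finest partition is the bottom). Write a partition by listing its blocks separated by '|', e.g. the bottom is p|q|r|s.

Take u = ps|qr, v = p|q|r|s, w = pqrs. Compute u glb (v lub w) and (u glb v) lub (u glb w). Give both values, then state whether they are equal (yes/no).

ps|qr; ps|qr; yes

v lub w = pqrs, so u glb (v lub w) = ps|qr glb pqrs = ps|qr.
u glb v = p|q|r|s and u glb w = ps|qr, so (u glb v) lub (u glb w) = p|q|r|s lub ps|qr = ps|qr.
Equal: yes.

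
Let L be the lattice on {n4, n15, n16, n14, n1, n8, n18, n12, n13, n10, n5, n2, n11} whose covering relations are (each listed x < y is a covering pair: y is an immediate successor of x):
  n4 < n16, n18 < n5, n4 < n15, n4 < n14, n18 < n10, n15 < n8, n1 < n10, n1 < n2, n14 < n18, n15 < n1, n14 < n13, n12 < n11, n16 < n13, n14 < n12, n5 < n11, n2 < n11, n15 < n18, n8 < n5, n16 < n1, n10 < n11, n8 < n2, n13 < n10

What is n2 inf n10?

Common lower bounds of {n2, n10}: n1, n15, n16, n4.
The greatest among these is n1.

n1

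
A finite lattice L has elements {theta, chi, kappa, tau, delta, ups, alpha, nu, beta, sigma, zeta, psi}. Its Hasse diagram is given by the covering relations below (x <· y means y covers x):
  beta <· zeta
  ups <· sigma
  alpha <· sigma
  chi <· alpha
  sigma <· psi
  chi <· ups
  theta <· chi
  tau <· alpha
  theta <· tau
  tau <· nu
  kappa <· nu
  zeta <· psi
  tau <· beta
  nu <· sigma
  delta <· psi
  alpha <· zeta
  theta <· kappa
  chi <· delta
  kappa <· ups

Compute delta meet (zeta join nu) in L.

delta

zeta ∨ nu = psi
delta ∧ psi = delta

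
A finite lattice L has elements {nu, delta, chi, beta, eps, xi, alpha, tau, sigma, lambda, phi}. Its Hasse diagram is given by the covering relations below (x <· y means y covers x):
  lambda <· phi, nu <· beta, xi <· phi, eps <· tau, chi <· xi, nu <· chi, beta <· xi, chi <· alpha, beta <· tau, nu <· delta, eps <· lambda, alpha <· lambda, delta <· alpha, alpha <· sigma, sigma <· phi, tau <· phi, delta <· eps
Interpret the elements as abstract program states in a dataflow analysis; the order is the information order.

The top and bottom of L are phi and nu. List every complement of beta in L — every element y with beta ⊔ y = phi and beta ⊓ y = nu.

Need y with beta ∨ y = phi and beta ∧ y = nu.
Checking each element gives: alpha, lambda, sigma.

alpha, lambda, sigma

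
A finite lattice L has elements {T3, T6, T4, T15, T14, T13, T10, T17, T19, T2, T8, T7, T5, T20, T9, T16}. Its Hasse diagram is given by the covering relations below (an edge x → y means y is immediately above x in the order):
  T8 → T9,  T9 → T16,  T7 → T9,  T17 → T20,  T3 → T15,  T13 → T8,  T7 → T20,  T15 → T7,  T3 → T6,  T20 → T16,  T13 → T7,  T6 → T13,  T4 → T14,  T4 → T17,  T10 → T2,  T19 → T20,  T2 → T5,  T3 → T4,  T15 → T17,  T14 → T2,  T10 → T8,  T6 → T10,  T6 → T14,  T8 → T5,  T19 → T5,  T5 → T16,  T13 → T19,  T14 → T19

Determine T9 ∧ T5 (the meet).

Common lower bounds of {T9, T5}: T10, T13, T3, T6, T8.
The greatest among these is T8.

T8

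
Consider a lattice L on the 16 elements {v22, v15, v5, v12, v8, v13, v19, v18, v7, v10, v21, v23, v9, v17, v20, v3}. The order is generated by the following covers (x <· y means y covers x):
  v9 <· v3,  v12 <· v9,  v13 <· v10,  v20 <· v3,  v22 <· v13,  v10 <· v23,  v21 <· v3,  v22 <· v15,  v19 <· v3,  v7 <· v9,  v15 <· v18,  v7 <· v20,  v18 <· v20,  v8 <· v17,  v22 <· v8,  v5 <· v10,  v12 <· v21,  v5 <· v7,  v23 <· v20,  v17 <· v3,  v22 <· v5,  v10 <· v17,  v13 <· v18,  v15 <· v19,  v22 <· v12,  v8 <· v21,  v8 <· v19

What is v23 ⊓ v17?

v10

Common lower bounds of {v23, v17}: v10, v13, v22, v5.
The greatest among these is v10.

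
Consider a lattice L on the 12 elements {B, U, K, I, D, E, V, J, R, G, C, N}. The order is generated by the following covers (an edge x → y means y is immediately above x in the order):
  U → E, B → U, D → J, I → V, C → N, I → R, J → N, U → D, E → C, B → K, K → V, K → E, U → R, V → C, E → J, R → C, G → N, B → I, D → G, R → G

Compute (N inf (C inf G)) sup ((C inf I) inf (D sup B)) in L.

R

C ∧ G = R
N ∧ R = R
C ∧ I = I
D ∨ B = D
I ∧ D = B
R ∨ B = R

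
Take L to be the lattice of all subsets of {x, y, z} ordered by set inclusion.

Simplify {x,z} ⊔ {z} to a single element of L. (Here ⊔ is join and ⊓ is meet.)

{x,z} ∨ {z} = {x,z}

{x,z}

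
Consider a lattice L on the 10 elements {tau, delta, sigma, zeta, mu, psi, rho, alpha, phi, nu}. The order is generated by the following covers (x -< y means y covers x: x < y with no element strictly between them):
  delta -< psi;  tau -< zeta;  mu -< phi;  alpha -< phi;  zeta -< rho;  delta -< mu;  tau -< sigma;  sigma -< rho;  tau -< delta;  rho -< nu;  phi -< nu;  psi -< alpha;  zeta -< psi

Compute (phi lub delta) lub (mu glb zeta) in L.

phi

phi ∨ delta = phi
mu ∧ zeta = tau
phi ∨ tau = phi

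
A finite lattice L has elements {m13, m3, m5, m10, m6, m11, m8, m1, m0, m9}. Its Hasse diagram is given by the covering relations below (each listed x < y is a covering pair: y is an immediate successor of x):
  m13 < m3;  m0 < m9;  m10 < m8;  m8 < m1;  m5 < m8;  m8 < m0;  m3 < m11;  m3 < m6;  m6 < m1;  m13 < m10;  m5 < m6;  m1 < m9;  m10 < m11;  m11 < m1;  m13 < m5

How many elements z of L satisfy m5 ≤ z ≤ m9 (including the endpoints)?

The interval [m5, m9] = {m0, m1, m5, m6, m8, m9}, which has 6 elements.

6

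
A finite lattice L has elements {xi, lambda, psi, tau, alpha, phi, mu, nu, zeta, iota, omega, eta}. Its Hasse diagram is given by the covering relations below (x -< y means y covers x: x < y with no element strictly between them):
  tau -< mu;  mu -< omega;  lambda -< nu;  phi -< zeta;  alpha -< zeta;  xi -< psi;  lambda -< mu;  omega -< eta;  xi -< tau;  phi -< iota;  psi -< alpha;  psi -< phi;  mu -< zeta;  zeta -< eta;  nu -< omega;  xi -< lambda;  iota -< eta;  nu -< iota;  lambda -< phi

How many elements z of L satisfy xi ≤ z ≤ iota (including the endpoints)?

6

The interval [xi, iota] = {iota, lambda, nu, phi, psi, xi}, which has 6 elements.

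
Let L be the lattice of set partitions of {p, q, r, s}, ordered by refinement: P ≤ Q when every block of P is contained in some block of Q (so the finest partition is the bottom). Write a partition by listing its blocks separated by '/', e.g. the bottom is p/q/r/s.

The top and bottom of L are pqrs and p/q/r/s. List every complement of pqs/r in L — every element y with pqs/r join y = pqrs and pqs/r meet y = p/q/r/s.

p/q/rs, p/qr/s, pr/q/s

Need y with pqs/r ∨ y = pqrs and pqs/r ∧ y = p/q/r/s.
Checking each element gives: p/q/rs, p/qr/s, pr/q/s.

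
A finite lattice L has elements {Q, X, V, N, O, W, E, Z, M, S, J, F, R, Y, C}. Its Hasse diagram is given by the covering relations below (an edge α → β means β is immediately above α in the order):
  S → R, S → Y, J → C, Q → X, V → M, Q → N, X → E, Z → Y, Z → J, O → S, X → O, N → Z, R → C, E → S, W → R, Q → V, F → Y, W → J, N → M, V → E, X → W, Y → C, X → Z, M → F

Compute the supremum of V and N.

Common upper bounds of {V, N}: C, F, M, Y.
The least among these is M.

M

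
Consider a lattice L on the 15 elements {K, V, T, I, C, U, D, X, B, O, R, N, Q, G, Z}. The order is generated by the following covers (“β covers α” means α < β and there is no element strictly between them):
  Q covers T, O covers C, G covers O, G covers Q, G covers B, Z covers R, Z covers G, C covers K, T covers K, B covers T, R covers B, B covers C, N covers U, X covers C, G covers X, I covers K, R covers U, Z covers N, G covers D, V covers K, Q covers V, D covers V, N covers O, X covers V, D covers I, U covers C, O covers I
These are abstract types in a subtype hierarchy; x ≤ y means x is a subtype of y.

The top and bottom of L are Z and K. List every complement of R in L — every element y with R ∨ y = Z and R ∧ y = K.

Need y with R ∨ y = Z and R ∧ y = K.
Checking each element gives: D, I, V.

D, I, V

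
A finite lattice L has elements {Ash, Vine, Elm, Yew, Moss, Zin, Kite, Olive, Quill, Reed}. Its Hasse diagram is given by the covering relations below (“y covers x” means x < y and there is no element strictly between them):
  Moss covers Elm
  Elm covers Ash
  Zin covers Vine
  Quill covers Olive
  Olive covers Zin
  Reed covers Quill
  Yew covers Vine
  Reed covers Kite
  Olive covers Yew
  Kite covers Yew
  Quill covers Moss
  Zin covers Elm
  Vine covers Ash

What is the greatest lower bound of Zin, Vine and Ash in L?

Common lower bounds of {Zin, Vine, Ash}: Ash.
The greatest among these is Ash.

Ash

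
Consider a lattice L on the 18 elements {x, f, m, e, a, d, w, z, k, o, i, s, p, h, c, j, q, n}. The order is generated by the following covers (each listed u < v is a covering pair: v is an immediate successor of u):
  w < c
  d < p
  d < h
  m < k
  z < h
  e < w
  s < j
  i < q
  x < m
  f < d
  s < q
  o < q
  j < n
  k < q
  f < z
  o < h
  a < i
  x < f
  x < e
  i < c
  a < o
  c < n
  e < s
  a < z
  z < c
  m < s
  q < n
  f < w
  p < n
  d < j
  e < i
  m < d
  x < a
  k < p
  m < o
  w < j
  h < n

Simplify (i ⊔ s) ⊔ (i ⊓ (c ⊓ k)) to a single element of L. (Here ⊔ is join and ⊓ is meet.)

q

i ∨ s = q
c ∧ k = x
i ∧ x = x
q ∨ x = q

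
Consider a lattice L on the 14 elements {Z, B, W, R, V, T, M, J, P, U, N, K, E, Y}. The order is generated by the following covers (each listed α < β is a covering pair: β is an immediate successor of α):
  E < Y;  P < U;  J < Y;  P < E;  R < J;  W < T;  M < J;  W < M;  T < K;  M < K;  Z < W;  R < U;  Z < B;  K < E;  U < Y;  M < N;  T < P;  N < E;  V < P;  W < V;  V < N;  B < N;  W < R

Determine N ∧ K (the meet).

Common lower bounds of {N, K}: M, W, Z.
The greatest among these is M.

M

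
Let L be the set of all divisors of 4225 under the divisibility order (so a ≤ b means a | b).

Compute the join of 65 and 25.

Common upper bounds of {65, 25}: 325, 4225.
The least among these is 325.

325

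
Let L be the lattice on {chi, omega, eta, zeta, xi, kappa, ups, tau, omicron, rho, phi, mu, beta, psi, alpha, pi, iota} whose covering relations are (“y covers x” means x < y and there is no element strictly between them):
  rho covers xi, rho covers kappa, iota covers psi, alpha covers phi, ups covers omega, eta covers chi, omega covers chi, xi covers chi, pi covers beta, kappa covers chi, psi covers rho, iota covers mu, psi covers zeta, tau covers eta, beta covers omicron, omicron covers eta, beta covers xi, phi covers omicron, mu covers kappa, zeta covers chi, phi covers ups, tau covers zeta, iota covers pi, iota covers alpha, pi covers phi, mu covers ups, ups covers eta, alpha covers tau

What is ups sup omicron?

Common upper bounds of {ups, omicron}: alpha, iota, phi, pi.
The least among these is phi.

phi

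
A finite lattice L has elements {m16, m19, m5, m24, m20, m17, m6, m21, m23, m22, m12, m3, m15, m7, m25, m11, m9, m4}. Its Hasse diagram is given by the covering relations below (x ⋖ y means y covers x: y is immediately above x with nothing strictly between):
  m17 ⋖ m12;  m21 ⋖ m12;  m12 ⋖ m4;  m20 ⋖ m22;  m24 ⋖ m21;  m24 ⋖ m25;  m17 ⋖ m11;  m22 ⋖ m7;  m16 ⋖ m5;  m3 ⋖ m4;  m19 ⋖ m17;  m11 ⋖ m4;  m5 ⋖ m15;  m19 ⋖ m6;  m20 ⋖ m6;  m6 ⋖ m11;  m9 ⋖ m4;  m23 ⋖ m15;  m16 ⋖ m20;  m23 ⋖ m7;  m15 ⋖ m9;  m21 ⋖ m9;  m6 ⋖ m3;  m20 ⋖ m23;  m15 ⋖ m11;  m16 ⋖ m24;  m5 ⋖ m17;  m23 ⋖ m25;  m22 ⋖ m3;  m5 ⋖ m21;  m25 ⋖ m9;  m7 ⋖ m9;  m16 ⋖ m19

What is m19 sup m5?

Common upper bounds of {m19, m5}: m11, m12, m17, m4.
The least among these is m17.

m17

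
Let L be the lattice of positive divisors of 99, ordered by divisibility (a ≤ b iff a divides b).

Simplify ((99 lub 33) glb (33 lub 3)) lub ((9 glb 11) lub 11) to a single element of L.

99 ∨ 33 = 99
33 ∨ 3 = 33
99 ∧ 33 = 33
9 ∧ 11 = 1
1 ∨ 11 = 11
33 ∨ 11 = 33

33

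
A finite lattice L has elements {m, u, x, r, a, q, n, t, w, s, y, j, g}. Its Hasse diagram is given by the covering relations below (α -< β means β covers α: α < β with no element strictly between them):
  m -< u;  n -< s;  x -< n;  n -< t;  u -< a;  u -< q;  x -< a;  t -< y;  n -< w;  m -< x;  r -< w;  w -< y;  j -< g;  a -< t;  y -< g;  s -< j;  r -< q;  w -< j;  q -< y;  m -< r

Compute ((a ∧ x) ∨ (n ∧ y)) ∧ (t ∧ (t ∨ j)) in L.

a ∧ x = x
n ∧ y = n
x ∨ n = n
t ∨ j = g
t ∧ g = t
n ∧ t = n

n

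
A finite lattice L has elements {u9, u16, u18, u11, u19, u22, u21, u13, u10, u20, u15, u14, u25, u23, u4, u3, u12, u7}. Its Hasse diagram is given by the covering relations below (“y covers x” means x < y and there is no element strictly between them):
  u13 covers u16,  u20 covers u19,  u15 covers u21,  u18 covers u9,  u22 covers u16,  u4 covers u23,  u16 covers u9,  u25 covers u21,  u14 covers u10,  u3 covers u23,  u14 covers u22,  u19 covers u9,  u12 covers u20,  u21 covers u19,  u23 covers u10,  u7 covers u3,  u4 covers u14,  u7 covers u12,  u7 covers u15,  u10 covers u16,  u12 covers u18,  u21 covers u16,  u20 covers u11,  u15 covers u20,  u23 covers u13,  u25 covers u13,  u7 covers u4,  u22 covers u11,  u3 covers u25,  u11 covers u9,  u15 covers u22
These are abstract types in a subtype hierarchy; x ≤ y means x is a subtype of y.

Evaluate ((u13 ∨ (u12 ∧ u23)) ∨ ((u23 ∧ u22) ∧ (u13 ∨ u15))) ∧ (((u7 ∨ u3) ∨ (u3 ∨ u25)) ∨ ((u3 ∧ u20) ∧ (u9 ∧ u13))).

u13

u12 ∧ u23 = u9
u13 ∨ u9 = u13
u23 ∧ u22 = u16
u13 ∨ u15 = u7
u16 ∧ u7 = u16
u13 ∨ u16 = u13
u7 ∨ u3 = u7
u3 ∨ u25 = u3
u7 ∨ u3 = u7
u3 ∧ u20 = u19
u9 ∧ u13 = u9
u19 ∧ u9 = u9
u7 ∨ u9 = u7
u13 ∧ u7 = u13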